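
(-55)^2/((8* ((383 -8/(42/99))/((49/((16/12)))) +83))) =3112725/764824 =4.07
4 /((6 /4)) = 8 /3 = 2.67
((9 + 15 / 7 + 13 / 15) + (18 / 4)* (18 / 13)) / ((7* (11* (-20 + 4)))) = -12449 / 840840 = -0.01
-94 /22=-47 /11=-4.27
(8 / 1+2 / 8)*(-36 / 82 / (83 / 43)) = -12771 / 6806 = -1.88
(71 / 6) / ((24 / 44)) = 781 / 36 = 21.69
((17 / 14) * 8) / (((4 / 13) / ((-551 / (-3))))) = 121771 / 21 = 5798.62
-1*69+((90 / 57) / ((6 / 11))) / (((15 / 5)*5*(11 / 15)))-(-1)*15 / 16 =-20611 / 304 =-67.80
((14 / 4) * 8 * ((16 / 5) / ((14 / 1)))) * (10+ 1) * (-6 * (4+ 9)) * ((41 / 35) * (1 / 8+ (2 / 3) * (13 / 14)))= -4786.12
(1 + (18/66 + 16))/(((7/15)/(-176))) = -45600/7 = -6514.29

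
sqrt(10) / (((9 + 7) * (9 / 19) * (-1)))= -19 * sqrt(10) / 144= -0.42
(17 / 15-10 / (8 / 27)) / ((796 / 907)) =-1774999 / 47760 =-37.16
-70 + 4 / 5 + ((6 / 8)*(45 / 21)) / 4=-38527 / 560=-68.80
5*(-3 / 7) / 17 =-15 / 119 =-0.13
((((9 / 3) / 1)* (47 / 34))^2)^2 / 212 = 395254161 / 283303232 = 1.40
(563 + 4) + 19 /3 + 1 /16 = 27523 /48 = 573.40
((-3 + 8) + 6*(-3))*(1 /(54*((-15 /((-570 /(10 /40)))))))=-988 /27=-36.59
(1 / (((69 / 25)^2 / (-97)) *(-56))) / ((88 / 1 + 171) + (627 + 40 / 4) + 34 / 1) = 12125 / 49590576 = 0.00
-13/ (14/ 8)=-52/ 7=-7.43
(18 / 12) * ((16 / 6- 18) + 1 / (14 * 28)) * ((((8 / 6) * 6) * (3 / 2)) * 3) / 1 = -162261 / 196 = -827.86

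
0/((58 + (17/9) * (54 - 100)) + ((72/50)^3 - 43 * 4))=0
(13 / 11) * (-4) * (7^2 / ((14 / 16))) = -2912 / 11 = -264.73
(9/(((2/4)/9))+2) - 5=159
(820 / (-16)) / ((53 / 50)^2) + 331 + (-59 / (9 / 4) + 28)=7259830 / 25281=287.17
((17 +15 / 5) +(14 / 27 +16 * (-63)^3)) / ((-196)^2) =-54009875 / 518616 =-104.14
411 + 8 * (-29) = 179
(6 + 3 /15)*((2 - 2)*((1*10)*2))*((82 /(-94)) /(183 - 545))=0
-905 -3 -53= -961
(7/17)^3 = 343/4913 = 0.07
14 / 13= 1.08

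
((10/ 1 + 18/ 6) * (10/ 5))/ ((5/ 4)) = 104/ 5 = 20.80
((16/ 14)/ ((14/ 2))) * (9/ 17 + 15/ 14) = 1524/ 5831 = 0.26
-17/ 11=-1.55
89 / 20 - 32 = -551 / 20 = -27.55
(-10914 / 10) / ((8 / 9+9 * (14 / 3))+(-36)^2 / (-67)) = -3290571 / 70990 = -46.35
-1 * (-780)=780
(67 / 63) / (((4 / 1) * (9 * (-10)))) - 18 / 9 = -45427 / 22680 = -2.00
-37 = -37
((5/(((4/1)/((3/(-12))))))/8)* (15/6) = -25/256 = -0.10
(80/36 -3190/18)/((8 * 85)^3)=-7/12577280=-0.00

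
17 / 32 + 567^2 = 10287665 / 32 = 321489.53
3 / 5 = 0.60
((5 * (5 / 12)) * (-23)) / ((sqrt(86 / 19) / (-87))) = 16675 * sqrt(1634) / 344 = 1959.45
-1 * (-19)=19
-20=-20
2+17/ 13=43/ 13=3.31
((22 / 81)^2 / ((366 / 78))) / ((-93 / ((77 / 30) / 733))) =-242242 / 409239980235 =-0.00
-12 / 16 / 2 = -3 / 8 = -0.38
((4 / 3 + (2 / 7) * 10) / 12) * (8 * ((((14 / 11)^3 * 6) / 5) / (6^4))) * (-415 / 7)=-9296 / 29403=-0.32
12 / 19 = 0.63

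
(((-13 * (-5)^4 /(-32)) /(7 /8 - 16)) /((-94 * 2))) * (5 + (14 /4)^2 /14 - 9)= -203125 /727936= -0.28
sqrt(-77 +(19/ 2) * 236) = sqrt(2165) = 46.53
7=7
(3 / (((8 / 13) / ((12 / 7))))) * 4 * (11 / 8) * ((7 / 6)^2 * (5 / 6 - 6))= -323.24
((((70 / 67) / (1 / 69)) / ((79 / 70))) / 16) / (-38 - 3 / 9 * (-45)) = -3675 / 21172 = -0.17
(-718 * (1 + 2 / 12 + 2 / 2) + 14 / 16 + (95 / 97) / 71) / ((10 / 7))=-359780575 / 330576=-1088.34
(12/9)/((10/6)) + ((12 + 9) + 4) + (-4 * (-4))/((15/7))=499/15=33.27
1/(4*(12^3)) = 0.00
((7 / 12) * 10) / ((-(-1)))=35 / 6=5.83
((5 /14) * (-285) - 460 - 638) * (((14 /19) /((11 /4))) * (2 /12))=-1018 /19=-53.58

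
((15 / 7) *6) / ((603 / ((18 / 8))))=45 / 938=0.05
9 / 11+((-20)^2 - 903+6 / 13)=-71746 / 143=-501.72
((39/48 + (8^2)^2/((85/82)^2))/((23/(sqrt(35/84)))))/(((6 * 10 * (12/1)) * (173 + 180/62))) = 1951928237 * sqrt(15)/8947606464000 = 0.00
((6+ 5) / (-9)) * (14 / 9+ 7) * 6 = -1694 / 27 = -62.74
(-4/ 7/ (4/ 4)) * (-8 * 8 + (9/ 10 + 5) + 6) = 1042/ 35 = 29.77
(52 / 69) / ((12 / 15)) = 65 / 69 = 0.94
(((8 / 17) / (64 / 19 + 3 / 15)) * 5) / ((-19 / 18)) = -0.62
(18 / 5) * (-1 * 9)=-162 / 5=-32.40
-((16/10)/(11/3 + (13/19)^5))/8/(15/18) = -22284891/354387100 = -0.06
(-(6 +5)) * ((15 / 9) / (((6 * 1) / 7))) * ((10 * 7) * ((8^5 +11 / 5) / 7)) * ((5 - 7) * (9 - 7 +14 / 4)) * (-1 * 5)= -1156514975 / 3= -385504991.67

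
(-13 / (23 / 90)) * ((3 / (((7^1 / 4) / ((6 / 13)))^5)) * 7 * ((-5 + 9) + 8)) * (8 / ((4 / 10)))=-515978035200 / 1577224103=-327.14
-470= -470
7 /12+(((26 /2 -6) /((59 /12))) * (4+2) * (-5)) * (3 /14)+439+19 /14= 2139941 /4956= 431.79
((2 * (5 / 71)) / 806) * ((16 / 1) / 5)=16 / 28613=0.00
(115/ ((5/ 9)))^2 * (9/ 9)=42849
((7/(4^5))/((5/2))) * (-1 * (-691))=4837/2560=1.89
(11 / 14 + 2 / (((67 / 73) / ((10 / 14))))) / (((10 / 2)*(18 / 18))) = 2197 / 4690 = 0.47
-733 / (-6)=733 / 6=122.17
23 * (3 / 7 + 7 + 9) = 2645 / 7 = 377.86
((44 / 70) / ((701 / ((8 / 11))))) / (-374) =-0.00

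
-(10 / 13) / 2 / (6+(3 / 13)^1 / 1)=-5 / 81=-0.06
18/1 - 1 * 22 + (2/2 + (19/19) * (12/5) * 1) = -3/5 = -0.60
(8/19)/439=8/8341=0.00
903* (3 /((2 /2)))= 2709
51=51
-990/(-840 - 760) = 99/160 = 0.62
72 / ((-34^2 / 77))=-1386 / 289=-4.80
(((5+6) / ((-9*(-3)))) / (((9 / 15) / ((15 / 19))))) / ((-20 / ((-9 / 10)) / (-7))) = -77 / 456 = -0.17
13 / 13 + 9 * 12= 109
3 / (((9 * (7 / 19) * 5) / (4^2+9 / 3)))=361 / 105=3.44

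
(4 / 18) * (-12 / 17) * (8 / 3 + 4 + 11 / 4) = -226 / 153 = -1.48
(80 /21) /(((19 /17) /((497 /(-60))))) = -28.23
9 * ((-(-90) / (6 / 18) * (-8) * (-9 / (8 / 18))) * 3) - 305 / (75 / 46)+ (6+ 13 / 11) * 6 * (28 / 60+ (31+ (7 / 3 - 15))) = 194964502 / 165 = 1181603.04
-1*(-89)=89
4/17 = 0.24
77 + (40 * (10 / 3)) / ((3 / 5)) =2693 / 9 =299.22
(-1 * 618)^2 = 381924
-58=-58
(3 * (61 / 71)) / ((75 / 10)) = 122 / 355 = 0.34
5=5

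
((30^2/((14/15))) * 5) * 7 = 33750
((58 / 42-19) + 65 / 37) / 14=-12325 / 10878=-1.13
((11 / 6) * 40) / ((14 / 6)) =220 / 7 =31.43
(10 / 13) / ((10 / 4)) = 4 / 13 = 0.31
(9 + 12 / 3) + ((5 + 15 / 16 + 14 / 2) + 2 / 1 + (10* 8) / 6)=1981 / 48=41.27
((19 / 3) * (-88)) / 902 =-76 / 123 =-0.62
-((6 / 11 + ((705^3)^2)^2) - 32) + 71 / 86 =-14261346778383299154065091754394500713 / 946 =-15075419427466489592034980000000000.00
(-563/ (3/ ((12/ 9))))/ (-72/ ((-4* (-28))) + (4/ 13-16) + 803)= -409864/ 1288557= -0.32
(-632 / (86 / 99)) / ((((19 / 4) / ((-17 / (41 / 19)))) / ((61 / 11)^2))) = 719611632 / 19393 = 37106.77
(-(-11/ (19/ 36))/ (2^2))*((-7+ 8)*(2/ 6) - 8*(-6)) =251.84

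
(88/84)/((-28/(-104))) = 572/147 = 3.89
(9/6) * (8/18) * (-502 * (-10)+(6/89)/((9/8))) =2680712/801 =3346.71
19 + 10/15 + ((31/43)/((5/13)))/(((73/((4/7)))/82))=6878587/329595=20.87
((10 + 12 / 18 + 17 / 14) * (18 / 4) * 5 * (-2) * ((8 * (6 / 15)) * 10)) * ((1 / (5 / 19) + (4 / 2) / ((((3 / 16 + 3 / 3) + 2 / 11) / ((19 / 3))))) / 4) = -94165292 / 1687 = -55818.19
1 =1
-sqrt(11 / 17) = -sqrt(187) / 17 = -0.80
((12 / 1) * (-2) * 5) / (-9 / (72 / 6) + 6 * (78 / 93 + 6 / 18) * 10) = -14880 / 8627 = -1.72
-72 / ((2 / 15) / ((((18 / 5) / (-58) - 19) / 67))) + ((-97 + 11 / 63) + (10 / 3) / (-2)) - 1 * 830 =-94849529 / 122409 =-774.86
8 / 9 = 0.89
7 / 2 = 3.50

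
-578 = -578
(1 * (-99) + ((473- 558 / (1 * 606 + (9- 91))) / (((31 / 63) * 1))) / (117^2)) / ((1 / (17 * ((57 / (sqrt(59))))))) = -394750286207 * sqrt(59) / 242953386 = -12480.31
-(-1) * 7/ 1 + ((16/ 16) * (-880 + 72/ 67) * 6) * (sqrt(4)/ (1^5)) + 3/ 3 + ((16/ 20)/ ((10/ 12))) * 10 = -3527384/ 335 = -10529.50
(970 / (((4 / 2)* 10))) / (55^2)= 0.02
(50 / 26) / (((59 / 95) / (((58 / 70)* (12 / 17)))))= 1.81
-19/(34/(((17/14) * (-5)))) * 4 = 95/7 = 13.57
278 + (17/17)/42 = 11677/42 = 278.02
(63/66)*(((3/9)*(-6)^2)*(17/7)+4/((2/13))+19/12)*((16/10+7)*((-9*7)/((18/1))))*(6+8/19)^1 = -17498033/1672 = -10465.33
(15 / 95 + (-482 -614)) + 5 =-20726 / 19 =-1090.84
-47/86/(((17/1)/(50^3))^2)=-367187500000/12427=-29547557.74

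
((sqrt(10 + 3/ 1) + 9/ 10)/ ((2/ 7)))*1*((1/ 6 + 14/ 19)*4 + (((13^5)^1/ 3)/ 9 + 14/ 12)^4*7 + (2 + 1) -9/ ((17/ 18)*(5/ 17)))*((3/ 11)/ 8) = 1415970116074606897338966719/ 52655961600 + 1415970116074606897338966719*sqrt(13)/ 47390365440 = 134620737849681331.23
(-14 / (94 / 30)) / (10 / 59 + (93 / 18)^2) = -446040 / 2681773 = -0.17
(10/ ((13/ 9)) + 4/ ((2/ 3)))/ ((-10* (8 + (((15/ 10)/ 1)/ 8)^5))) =-88080384/ 545275315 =-0.16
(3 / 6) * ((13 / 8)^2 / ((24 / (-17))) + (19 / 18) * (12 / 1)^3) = 2798791 / 3072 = 911.06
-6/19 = -0.32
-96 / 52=-24 / 13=-1.85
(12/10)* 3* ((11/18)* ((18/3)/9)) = 1.47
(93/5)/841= 93/4205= 0.02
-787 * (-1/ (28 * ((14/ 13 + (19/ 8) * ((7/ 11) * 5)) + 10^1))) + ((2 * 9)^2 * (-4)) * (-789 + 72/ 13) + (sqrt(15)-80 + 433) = sqrt(15) + 1970342679497/ 1939847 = 1015724.54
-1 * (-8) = 8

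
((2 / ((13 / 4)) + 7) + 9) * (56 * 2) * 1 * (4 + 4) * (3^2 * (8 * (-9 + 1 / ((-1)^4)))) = -111476736 / 13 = -8575133.54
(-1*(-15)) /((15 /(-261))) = -261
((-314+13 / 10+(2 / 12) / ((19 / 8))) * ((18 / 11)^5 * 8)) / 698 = -42.04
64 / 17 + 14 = 302 / 17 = 17.76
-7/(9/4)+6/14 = -169/63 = -2.68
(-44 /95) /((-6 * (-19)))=-22 /5415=-0.00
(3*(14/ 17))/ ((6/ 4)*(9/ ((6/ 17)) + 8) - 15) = 56/ 799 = 0.07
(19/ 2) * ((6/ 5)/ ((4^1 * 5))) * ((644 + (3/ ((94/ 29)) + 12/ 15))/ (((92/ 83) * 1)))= 1435815921/ 4324000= 332.06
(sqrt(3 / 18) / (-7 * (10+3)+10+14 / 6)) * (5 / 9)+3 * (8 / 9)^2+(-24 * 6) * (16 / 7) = -61760 / 189 - 5 * sqrt(6) / 4248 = -326.78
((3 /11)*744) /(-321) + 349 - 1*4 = 405321 /1177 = 344.37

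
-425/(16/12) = -1275/4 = -318.75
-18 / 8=-9 / 4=-2.25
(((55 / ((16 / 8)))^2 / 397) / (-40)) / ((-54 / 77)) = 46585 / 686016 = 0.07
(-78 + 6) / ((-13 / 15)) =1080 / 13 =83.08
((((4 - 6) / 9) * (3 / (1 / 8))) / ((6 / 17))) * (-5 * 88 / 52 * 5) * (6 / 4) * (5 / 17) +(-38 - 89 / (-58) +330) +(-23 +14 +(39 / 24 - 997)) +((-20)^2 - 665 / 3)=-755375 / 3016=-250.46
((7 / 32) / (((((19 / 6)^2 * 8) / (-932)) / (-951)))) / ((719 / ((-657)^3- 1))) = -1979443463215113 / 2076472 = -953272407.82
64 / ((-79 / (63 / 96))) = -42 / 79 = -0.53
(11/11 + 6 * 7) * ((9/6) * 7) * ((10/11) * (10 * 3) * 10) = 1354500/11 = 123136.36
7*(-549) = -3843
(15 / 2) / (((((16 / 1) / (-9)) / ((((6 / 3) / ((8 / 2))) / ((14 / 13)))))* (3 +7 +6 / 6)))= -1755 / 9856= -0.18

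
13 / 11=1.18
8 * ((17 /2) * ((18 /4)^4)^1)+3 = 27887.25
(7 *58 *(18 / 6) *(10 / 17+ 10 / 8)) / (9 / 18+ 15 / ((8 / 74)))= 152250 / 9469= 16.08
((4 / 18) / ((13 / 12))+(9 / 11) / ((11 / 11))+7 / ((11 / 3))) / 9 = 1258 / 3861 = 0.33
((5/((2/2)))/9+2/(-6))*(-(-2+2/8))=7/18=0.39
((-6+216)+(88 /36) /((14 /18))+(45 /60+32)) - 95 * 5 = -6415 /28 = -229.11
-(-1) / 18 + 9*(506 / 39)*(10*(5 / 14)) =417.09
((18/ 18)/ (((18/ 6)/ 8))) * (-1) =-8/ 3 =-2.67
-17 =-17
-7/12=-0.58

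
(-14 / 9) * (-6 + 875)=-12166 / 9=-1351.78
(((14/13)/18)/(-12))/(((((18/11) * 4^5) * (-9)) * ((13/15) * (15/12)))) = 77/252315648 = 0.00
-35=-35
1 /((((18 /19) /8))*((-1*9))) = -76 /81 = -0.94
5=5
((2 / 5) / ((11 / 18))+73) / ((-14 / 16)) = -32408 / 385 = -84.18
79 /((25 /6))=474 /25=18.96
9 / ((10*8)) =9 / 80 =0.11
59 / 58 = 1.02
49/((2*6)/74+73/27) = 6993/409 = 17.10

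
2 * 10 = 20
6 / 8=3 / 4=0.75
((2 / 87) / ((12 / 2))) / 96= 1 / 25056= 0.00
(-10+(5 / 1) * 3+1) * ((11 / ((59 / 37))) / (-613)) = -2442 / 36167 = -0.07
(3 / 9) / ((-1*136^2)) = -1 / 55488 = -0.00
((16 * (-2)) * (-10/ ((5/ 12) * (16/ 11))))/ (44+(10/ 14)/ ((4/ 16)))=462/ 41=11.27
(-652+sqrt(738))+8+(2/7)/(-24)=-616.85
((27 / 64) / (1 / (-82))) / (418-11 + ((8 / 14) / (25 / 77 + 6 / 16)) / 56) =-0.08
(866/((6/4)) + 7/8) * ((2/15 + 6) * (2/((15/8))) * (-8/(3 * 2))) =-10213472/2025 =-5043.69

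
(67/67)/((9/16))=16/9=1.78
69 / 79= 0.87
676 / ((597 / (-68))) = -45968 / 597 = -77.00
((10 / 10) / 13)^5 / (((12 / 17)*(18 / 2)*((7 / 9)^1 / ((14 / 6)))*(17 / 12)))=1 / 1113879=0.00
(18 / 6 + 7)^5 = 100000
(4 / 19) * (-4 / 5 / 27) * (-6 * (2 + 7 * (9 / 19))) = 0.20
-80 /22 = -3.64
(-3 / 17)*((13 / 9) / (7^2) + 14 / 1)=-6187 / 2499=-2.48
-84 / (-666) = 0.13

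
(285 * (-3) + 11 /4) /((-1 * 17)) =3409 /68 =50.13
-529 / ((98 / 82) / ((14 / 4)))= -1549.21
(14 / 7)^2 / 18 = 2 / 9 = 0.22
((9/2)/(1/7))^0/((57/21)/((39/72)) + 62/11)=0.09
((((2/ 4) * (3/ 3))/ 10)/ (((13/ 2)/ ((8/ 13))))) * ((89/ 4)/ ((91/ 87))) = 0.10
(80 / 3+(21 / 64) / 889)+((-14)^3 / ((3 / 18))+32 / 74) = -14829503155 / 902208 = -16436.90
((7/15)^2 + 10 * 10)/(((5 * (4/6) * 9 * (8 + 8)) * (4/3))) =22549/144000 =0.16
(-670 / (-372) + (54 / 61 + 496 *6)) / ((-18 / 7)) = -236573225 / 204228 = -1158.38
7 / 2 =3.50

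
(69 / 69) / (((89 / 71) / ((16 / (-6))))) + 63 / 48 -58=-251257 / 4272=-58.81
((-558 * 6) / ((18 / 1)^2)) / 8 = -31 / 24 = -1.29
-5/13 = -0.38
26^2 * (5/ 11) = 3380/ 11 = 307.27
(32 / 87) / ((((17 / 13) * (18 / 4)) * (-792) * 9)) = -104 / 11860101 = -0.00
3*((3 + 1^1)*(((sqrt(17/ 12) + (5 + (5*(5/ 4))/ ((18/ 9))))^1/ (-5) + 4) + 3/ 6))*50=1725- 20*sqrt(51)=1582.17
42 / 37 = 1.14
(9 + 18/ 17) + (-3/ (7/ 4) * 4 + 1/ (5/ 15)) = 738/ 119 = 6.20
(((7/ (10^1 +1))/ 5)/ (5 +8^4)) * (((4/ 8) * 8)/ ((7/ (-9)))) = -12/ 75185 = -0.00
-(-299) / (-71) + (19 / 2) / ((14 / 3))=-4325 / 1988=-2.18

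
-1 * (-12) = 12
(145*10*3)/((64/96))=6525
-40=-40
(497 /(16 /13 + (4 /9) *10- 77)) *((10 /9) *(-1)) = 12922 /1669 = 7.74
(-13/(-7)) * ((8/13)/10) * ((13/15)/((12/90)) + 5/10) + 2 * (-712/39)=-6964/195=-35.71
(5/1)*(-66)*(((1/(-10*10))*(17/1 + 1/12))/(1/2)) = 451/4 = 112.75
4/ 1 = 4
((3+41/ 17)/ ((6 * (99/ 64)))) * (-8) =-23552/ 5049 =-4.66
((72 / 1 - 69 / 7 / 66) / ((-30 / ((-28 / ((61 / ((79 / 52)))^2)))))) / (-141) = -13811333 / 46816550352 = -0.00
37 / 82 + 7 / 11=981 / 902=1.09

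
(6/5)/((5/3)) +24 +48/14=4926/175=28.15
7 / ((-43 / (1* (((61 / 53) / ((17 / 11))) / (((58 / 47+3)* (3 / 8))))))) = -1766072 / 23129571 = -0.08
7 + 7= 14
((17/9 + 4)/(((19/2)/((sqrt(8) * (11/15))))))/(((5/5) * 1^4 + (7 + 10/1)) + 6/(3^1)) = 0.06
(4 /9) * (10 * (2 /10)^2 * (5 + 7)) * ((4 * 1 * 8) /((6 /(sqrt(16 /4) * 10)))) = 2048 /9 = 227.56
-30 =-30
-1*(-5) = 5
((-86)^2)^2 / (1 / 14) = 765811424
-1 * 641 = -641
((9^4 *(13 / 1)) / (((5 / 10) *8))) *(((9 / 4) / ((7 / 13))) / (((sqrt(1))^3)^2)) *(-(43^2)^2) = -34117175862081 / 112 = -304617641625.72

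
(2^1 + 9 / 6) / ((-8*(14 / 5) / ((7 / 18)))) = -0.06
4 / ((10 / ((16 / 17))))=32 / 85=0.38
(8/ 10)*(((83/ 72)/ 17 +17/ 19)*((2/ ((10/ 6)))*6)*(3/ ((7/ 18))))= 483516/ 11305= 42.77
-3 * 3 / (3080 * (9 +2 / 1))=-9 / 33880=-0.00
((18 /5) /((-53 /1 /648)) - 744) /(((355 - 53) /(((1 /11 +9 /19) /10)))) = -560028 /3801425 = -0.15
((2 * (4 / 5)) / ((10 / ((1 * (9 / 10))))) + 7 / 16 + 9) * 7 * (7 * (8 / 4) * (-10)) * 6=-2816961 / 50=-56339.22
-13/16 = -0.81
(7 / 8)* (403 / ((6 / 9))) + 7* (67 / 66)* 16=339311 / 528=642.63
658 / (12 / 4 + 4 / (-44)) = 3619 / 16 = 226.19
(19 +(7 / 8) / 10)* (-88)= -16797 / 10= -1679.70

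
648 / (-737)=-648 / 737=-0.88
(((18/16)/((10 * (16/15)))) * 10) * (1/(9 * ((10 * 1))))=0.01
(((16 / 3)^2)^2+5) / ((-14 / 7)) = -65941 / 162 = -407.04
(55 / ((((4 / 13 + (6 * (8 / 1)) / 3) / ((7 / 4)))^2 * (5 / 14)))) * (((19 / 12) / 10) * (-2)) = -0.56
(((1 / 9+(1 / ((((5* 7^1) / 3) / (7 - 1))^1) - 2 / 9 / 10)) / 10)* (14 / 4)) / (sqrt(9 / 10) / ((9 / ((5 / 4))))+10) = 608 / 28795 - 38* sqrt(10) / 431925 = 0.02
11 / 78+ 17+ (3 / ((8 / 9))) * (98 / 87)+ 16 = 167129 / 4524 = 36.94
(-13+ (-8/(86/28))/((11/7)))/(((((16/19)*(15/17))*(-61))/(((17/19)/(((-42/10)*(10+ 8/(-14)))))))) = -667879/91406304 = -0.01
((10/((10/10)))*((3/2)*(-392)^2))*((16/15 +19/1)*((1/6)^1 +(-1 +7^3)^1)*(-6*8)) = -759657038336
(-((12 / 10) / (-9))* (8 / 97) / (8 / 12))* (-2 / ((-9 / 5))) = 16 / 873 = 0.02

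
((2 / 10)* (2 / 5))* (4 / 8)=1 / 25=0.04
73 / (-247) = -0.30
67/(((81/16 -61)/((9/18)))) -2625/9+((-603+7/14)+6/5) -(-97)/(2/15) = -445886/2685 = -166.07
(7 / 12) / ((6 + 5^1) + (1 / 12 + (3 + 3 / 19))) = 133 / 3247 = 0.04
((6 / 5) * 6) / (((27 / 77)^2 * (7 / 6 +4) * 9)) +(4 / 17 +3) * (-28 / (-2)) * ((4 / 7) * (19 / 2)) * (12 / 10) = 189733984 / 640305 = 296.32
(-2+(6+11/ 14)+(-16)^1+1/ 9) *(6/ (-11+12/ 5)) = 6995/ 903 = 7.75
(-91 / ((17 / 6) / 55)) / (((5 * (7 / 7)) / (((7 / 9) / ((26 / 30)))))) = -5390 / 17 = -317.06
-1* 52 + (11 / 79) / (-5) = -20551 / 395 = -52.03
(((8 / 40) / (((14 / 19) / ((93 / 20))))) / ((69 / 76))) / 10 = 11191 / 80500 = 0.14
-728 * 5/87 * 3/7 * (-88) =45760/29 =1577.93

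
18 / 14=9 / 7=1.29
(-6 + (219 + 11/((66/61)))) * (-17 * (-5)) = 113815/6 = 18969.17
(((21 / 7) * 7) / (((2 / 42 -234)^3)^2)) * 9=16209796869 / 14063084452067724991009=0.00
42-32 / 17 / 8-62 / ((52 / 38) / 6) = -50848 / 221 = -230.08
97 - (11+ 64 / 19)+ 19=1931 / 19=101.63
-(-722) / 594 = 1.22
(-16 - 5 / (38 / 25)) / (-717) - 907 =-24711389 / 27246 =-906.97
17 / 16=1.06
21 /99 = 7 /33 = 0.21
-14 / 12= -7 / 6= -1.17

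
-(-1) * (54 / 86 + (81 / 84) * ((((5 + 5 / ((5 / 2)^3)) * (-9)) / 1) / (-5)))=212031 / 21500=9.86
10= 10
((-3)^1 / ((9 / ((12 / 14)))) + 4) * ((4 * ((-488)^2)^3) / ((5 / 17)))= 23878178405154291712 / 35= 682233668718694048.91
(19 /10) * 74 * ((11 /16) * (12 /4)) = 23199 /80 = 289.99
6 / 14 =3 / 7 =0.43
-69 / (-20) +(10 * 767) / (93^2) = 750181 / 172980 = 4.34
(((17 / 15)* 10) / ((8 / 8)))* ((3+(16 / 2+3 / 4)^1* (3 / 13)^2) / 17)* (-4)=-1562 / 169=-9.24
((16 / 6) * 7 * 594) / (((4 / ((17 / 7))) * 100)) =1683 / 25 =67.32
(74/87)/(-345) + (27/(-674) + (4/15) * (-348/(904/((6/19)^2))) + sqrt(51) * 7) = -43541536769/825246877230 + 7 * sqrt(51) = 49.94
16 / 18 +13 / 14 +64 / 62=11131 / 3906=2.85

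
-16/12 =-4/3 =-1.33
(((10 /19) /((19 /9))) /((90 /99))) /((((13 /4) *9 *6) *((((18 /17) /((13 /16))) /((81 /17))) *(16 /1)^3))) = 33 /23658496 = 0.00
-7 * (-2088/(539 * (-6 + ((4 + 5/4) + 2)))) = 8352/385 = 21.69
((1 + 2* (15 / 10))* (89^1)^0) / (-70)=-2 / 35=-0.06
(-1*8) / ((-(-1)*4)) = -2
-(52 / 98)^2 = -676 / 2401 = -0.28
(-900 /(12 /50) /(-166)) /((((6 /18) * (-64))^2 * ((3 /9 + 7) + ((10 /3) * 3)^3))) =50625 /1027383296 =0.00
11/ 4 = 2.75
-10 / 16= -5 / 8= -0.62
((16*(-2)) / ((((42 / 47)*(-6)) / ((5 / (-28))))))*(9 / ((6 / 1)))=-235 / 147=-1.60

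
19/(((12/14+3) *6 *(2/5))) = 665/324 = 2.05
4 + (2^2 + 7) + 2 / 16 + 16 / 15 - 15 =143 / 120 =1.19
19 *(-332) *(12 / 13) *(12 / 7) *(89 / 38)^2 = -94671792 / 1729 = -54755.23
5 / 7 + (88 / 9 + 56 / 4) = 1543 / 63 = 24.49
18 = 18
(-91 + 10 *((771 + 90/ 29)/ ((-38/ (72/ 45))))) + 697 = 280.06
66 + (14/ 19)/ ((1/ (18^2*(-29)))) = -130290/ 19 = -6857.37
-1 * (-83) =83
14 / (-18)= -7 / 9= -0.78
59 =59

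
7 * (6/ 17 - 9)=-1029/ 17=-60.53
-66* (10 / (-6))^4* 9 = -13750 / 3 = -4583.33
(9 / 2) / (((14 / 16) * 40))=9 / 70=0.13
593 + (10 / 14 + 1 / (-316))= 1313289 / 2212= 593.71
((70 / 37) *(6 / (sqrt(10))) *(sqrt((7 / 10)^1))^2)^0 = 1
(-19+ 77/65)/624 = -193/6760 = -0.03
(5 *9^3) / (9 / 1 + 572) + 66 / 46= 103008 / 13363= 7.71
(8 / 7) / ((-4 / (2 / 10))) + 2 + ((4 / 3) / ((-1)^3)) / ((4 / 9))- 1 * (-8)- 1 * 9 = -72 / 35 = -2.06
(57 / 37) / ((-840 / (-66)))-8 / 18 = -15077 / 46620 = -0.32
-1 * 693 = -693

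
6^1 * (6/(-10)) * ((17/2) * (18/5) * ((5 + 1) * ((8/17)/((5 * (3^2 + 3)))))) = -648/125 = -5.18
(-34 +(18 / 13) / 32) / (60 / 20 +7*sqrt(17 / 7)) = 21189 / 22880-7063*sqrt(119) / 22880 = -2.44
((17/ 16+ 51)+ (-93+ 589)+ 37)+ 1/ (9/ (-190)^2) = 661849/ 144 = 4596.17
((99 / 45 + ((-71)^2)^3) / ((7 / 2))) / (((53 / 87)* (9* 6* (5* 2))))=9287270584432 / 83475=111258108.23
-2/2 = -1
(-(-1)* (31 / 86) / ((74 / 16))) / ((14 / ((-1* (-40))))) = 0.22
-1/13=-0.08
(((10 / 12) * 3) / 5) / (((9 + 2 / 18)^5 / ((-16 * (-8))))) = 118098 / 115856201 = 0.00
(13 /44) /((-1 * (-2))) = 13 /88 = 0.15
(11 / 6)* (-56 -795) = -9361 / 6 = -1560.17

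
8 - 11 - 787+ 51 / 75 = -19733 / 25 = -789.32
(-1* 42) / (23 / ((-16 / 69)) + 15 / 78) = 0.42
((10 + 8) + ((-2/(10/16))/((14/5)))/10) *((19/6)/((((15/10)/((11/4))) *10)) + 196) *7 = 22150697/900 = 24611.89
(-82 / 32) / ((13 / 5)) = -205 / 208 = -0.99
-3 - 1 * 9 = -12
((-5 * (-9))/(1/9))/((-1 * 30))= -27/2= -13.50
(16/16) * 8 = 8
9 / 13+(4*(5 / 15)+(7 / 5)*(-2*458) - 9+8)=-249868 / 195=-1281.37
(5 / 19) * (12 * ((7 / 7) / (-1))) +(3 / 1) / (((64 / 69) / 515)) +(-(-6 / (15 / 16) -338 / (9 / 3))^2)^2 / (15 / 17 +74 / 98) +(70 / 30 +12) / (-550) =2576619478761771587 / 20991960000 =122743158.75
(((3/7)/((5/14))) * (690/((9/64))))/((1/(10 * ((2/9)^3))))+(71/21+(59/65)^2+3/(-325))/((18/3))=27892168817/43120350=646.84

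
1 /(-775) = -0.00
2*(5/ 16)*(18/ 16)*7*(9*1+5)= 68.91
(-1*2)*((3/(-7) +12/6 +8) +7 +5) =-302/7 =-43.14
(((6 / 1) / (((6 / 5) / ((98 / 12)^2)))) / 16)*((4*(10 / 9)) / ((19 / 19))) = 60025 / 648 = 92.63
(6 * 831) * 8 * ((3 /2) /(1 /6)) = 358992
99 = 99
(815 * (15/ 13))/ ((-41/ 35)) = -427875/ 533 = -802.77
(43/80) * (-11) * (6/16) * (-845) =239811/128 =1873.52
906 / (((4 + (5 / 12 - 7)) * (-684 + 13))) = 10872 / 20801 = 0.52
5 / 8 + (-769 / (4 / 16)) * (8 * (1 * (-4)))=787461 / 8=98432.62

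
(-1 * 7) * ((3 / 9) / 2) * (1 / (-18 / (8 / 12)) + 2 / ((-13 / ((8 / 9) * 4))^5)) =6153886585 / 131546882142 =0.05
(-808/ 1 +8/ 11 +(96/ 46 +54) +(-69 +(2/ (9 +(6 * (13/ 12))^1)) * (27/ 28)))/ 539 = -1.52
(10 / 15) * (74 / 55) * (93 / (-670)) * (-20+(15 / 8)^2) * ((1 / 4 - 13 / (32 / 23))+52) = 332289341 / 3773440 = 88.06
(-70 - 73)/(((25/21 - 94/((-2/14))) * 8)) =-0.03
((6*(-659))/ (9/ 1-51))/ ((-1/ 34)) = -22406/ 7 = -3200.86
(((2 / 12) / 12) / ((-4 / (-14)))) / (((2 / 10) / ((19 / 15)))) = 133 / 432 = 0.31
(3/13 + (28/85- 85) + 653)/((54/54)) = 628259/1105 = 568.56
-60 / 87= -20 / 29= -0.69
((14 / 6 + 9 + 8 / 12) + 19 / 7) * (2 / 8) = 103 / 28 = 3.68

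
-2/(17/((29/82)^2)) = -841/57154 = -0.01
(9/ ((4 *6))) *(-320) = -120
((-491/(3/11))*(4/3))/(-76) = 5401/171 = 31.58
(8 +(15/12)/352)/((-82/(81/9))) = -101421/115456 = -0.88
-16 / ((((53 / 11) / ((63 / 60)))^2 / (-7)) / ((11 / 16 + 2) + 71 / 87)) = 607230393 / 32584400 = 18.64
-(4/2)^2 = -4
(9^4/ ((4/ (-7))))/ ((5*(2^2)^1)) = -45927/ 80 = -574.09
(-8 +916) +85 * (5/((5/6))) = 1418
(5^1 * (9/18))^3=125/8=15.62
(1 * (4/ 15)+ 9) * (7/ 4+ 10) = 6533/ 60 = 108.88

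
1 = 1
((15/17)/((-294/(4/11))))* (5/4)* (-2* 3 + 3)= 0.00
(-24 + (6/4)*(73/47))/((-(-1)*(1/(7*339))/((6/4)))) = -77135.12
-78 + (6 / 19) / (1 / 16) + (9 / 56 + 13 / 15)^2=-963810989 / 13406400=-71.89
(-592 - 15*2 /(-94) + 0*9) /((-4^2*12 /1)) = 27809 /9024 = 3.08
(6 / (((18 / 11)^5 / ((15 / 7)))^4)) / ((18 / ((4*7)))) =420468746832850005750625 / 40487453909480137165111296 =0.01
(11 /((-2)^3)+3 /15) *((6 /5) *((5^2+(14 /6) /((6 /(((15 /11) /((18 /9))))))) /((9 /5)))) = -31349 /1584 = -19.79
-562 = -562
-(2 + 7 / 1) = -9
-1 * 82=-82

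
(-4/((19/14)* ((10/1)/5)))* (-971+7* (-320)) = 4732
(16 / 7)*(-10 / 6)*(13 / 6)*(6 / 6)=-520 / 63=-8.25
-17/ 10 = -1.70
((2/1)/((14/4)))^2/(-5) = -16/245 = -0.07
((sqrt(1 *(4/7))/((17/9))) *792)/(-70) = -7128 *sqrt(7)/4165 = -4.53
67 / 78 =0.86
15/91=0.16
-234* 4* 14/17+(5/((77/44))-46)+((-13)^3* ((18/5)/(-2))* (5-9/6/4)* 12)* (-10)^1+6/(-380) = -2195616.98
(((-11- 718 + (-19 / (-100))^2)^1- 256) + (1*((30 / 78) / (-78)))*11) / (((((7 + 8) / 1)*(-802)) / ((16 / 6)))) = 4994041973 / 22872037500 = 0.22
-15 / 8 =-1.88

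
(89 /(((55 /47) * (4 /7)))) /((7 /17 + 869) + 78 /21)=3484439 /22858440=0.15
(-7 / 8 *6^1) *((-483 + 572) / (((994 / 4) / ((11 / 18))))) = -979 / 852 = -1.15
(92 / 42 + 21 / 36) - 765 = -64027 / 84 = -762.23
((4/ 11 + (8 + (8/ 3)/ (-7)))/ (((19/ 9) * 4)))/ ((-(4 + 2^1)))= -461/ 2926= -0.16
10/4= 5/2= 2.50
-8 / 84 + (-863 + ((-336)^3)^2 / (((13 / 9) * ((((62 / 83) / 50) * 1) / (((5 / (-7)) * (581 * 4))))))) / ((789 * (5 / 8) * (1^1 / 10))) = -1665333163978100060926782 / 741923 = -2244617250008558921.78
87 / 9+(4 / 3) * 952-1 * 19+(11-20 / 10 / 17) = 21605 / 17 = 1270.88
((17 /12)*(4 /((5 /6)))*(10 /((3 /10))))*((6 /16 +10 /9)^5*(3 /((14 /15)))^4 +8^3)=1238158457274215 /4248502272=291434.11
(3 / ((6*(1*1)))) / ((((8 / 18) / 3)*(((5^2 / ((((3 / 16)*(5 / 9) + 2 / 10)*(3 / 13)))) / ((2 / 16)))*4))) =1971 / 6656000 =0.00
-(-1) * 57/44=57/44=1.30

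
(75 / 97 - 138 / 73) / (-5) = 0.22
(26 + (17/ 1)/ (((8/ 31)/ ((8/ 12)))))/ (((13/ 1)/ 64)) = 13424/ 39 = 344.21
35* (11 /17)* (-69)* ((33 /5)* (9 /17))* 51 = -278463.71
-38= -38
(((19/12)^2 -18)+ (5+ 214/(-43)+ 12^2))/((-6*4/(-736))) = 18304757/4644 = 3941.59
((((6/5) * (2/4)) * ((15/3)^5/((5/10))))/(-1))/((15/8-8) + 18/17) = 510000/689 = 740.20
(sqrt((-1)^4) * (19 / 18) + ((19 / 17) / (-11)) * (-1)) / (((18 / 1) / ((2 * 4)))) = 7790 / 15147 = 0.51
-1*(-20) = 20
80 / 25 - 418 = -2074 / 5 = -414.80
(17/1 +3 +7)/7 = 3.86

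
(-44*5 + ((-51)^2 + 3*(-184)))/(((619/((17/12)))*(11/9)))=3.42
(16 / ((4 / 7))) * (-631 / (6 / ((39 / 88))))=-57421 / 44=-1305.02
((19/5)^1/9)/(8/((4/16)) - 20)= 19/540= 0.04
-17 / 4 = -4.25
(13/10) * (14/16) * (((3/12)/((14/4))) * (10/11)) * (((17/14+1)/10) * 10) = 403/2464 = 0.16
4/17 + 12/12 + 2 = 55/17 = 3.24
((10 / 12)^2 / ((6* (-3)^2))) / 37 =25 / 71928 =0.00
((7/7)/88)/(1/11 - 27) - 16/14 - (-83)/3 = 26.52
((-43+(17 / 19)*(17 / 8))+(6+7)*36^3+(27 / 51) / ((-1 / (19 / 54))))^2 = 22103961346269550225 / 60093504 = 367826135521.56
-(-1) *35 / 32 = 35 / 32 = 1.09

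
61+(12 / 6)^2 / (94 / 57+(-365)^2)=463229287 / 7593919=61.00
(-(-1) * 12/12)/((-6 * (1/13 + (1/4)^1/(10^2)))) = -2600/1239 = -2.10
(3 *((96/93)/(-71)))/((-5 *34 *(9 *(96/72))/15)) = 12/37417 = 0.00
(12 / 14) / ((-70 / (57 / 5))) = -171 / 1225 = -0.14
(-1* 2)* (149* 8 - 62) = -2260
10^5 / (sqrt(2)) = 50000 * sqrt(2) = 70710.68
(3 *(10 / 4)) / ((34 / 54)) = 405 / 34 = 11.91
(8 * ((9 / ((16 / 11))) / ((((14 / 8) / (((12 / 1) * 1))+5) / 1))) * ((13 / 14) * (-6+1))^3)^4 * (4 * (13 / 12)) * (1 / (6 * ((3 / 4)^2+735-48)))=902361274.46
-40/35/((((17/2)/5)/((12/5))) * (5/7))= -192/85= -2.26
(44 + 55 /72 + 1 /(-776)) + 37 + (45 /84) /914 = 1826738065 /22341816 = 81.76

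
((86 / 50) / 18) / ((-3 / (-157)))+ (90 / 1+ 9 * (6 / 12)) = 67163 / 675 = 99.50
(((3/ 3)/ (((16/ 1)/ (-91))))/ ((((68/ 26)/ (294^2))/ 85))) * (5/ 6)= -213028725/ 16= -13314295.31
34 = 34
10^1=10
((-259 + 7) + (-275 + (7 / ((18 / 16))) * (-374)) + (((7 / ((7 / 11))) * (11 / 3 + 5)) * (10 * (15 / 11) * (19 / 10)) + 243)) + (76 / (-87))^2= -354098 / 2523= -140.35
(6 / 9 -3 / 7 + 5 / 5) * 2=52 / 21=2.48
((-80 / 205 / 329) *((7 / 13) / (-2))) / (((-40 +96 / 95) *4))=-95 / 46394452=-0.00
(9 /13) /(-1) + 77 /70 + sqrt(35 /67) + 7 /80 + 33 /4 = sqrt(2345) /67 + 1819 /208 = 9.47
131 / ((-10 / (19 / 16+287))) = -3775.26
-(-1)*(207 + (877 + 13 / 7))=7601 / 7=1085.86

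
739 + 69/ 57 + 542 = 24362/ 19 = 1282.21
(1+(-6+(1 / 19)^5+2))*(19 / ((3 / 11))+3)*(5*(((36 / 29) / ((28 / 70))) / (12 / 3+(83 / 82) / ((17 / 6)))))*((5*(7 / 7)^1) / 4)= -211631224503000 / 218077467227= -970.44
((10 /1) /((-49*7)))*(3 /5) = -6 /343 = -0.02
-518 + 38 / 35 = -18092 / 35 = -516.91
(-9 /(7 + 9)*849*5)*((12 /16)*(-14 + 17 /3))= 955125 /64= 14923.83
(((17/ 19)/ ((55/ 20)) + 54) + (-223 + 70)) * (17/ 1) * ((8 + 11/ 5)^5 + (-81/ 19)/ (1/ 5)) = -2297848490959104/ 12409375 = -185170364.42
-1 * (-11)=11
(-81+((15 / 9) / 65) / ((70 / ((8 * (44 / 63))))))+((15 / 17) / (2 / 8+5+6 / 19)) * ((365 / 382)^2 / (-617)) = -125270030118057212 / 1546578180213885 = -81.00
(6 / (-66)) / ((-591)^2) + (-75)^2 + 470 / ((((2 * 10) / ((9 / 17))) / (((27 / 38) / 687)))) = 6394243388977069 / 1136751779988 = 5625.01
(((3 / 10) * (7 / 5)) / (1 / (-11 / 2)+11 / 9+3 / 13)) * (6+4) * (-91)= -2459457 / 8180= -300.67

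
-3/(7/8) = -24/7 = -3.43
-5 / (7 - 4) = -5 / 3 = -1.67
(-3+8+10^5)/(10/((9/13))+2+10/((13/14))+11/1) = 11700585/4471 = 2617.00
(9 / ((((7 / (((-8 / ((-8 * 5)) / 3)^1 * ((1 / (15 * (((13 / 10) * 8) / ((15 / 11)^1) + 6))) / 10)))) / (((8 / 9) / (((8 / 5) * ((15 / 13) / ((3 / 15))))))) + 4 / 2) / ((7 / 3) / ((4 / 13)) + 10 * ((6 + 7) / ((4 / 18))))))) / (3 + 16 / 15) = 4159935 / 7069589144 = 0.00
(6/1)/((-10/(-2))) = 6/5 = 1.20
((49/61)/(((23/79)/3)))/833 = 237/23851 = 0.01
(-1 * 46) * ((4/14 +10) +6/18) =-10258/21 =-488.48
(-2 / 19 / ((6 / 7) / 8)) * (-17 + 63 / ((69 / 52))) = -39256 / 1311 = -29.94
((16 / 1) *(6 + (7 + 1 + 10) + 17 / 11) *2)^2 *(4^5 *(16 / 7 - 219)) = -148290975993.05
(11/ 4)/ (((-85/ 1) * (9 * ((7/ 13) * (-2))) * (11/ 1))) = 13/ 42840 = 0.00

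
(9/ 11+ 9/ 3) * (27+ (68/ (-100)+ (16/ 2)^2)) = 94836/ 275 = 344.86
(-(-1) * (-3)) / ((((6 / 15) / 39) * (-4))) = 585 / 8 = 73.12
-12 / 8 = -3 / 2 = -1.50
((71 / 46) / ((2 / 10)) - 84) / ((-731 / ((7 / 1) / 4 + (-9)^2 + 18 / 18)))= 1175515 / 134504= 8.74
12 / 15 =4 / 5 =0.80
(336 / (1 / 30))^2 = 101606400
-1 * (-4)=4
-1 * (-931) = 931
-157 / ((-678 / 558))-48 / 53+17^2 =2499250 / 5989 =417.31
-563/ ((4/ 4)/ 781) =-439703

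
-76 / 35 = -2.17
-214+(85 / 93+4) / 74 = -1472291 / 6882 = -213.93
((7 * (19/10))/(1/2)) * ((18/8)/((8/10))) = 1197/16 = 74.81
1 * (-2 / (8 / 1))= -1 / 4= -0.25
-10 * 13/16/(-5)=13/8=1.62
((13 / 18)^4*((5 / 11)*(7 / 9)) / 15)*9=199927 / 3464208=0.06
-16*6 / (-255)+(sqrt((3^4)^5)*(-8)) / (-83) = 40155976 / 7055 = 5691.85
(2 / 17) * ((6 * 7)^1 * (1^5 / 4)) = 21 / 17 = 1.24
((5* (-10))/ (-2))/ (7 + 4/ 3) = 3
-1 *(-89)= 89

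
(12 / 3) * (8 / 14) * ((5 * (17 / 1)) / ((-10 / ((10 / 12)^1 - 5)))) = 1700 / 21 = 80.95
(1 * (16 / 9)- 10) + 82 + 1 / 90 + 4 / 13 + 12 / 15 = 74.90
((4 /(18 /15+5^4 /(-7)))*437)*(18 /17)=-1101240 /52411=-21.01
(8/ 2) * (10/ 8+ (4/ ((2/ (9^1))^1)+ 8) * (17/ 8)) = 226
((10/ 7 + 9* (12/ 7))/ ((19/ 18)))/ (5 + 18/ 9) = 2124/ 931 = 2.28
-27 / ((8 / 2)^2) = -27 / 16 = -1.69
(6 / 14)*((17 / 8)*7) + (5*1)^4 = 5051 / 8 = 631.38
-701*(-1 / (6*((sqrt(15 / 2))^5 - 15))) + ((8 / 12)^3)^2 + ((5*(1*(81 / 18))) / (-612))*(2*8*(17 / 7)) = -0.50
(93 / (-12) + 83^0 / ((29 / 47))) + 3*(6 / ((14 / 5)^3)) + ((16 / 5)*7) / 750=-98465468 / 18650625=-5.28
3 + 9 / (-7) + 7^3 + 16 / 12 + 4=7351 / 21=350.05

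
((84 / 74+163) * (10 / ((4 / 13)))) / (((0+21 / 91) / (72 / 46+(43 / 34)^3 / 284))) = 2071521432005545 / 56994887616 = 36345.74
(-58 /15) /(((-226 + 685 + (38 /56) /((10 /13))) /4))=-12992 /386301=-0.03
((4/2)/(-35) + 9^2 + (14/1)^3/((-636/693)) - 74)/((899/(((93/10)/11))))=-16600293/5917450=-2.81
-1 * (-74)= 74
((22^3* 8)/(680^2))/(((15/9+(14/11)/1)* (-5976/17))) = -14641/82120200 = -0.00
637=637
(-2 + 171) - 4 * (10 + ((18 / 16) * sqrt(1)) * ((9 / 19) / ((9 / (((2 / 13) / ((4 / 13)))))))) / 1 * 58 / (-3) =944.62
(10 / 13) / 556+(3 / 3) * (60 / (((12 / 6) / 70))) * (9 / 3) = 22768205 / 3614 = 6300.00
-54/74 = -27/37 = -0.73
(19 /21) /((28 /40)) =190 /147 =1.29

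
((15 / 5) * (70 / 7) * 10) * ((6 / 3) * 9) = 5400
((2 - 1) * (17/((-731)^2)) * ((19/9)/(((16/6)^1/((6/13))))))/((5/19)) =361/8172580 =0.00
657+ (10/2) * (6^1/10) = 660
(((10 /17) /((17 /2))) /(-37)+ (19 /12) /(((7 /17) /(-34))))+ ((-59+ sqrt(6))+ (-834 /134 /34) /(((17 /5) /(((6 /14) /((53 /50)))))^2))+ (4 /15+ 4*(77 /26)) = -38710619994076739 /217928717188910+ sqrt(6) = -175.18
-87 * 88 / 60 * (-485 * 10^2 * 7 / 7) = 6188600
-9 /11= -0.82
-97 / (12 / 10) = -485 / 6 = -80.83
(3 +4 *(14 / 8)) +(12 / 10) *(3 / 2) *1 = 59 / 5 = 11.80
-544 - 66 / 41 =-22370 / 41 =-545.61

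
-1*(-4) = 4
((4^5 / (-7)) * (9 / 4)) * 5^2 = -8228.57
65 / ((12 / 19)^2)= 23465 / 144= 162.95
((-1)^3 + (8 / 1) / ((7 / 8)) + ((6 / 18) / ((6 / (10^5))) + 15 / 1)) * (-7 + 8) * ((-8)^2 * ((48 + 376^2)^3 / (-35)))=-63624261871623812415488 / 2205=-28854540531348667762.13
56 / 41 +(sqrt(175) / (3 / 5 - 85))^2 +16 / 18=2.28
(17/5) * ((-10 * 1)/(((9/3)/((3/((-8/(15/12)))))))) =85/16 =5.31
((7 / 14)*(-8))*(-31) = 124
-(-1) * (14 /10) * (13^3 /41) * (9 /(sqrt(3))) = 46137 * sqrt(3) /205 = 389.81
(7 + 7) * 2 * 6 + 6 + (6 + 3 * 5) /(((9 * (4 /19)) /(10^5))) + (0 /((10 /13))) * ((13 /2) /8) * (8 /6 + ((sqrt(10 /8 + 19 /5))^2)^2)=1108507.33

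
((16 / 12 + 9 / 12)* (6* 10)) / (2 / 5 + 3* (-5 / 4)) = -2500 / 67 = -37.31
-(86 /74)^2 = -1849 /1369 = -1.35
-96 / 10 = -48 / 5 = -9.60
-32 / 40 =-4 / 5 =-0.80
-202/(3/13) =-2626/3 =-875.33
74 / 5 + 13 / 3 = 287 / 15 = 19.13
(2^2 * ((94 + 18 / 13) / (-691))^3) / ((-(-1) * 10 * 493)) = -762649600 / 357364261456891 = -0.00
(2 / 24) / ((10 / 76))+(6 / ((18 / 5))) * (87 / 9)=1507 / 90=16.74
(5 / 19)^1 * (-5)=-25 / 19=-1.32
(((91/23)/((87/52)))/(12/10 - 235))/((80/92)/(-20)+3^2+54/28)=-9464/10184829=-0.00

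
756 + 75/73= 55263/73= 757.03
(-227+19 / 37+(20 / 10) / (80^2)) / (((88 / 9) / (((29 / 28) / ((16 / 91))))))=-90986562459 / 666828800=-136.45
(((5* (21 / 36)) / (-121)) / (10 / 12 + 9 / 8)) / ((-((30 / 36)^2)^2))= 18144 / 710875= 0.03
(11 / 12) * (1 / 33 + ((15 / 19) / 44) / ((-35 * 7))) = 3715 / 134064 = 0.03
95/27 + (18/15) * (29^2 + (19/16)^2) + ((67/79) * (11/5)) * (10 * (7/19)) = 26489349557/25937280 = 1021.28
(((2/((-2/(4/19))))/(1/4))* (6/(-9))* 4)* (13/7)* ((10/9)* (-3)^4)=49920/133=375.34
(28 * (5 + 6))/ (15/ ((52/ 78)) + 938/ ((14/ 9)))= 616/ 1251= 0.49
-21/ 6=-7/ 2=-3.50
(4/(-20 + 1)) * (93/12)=-31/19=-1.63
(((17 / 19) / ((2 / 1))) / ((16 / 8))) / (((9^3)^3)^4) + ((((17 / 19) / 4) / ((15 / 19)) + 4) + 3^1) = 31175550236938327523584791300706206413 / 4280395913538443138249628096206801790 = 7.28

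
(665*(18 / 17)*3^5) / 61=2908710 / 1037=2804.93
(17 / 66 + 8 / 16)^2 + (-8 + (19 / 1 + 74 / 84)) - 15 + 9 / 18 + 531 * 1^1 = 4032223 / 7623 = 528.95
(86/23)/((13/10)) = 860/299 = 2.88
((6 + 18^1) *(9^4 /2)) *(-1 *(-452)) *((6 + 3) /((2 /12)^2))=11530143936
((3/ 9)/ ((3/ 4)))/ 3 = 4/ 27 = 0.15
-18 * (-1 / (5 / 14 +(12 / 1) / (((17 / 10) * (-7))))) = -4284 / 155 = -27.64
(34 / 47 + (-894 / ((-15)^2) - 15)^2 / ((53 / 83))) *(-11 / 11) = -7909384279 / 14011875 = -564.48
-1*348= -348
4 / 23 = 0.17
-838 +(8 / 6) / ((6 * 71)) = -535480 / 639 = -838.00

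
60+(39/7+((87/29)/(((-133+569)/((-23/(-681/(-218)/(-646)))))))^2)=409982098/360703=1136.62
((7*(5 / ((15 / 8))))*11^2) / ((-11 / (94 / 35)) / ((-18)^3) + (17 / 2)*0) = 16080768 / 5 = 3216153.60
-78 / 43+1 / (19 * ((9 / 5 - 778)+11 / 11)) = -5744447 / 3166692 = -1.81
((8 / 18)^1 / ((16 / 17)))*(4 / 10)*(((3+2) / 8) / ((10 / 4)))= 17 / 360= 0.05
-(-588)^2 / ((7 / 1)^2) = -7056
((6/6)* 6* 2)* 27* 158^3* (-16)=-20447313408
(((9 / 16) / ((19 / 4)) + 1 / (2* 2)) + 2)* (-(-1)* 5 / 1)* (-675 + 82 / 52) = -3939525 / 494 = -7974.75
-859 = -859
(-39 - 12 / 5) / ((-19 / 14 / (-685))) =-20896.11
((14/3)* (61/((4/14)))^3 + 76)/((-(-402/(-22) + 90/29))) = -173849351467/81828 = -2124570.46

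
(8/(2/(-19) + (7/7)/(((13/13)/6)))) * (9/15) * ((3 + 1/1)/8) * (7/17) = 57/340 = 0.17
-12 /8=-1.50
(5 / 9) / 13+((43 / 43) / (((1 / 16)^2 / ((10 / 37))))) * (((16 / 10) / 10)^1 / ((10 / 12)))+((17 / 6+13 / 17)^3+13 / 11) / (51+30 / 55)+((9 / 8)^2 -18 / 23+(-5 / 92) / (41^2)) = 32980143676673577611 / 2237969665882641600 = 14.74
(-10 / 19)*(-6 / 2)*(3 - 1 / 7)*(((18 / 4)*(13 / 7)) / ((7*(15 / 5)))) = 11700 / 6517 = 1.80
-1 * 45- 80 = -125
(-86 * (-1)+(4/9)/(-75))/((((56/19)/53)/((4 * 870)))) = 5381324.88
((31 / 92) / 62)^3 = 1 / 6229504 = 0.00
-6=-6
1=1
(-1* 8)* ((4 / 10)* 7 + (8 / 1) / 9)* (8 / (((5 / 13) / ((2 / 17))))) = -276224 / 3825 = -72.22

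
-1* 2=-2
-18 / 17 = -1.06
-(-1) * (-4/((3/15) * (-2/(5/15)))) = 10/3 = 3.33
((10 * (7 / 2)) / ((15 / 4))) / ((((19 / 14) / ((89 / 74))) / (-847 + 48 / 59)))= -870891700 / 124431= -6998.99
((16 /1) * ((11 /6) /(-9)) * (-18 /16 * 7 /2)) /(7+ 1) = 77 /48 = 1.60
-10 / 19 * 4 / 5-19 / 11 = -449 / 209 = -2.15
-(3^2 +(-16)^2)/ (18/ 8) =-1060/ 9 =-117.78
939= 939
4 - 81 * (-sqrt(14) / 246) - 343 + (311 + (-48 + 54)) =-22 + 27 * sqrt(14) / 82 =-20.77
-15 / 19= -0.79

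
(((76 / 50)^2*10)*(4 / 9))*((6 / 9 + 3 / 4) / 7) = 49096 / 23625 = 2.08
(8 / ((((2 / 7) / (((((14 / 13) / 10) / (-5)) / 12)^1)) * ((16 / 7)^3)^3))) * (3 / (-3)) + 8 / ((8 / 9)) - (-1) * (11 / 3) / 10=209194199539421 / 22333829939200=9.37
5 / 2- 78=-151 / 2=-75.50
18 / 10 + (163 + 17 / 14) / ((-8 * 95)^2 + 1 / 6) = 218367348 / 121296035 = 1.80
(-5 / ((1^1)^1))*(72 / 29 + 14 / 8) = -2455 / 116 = -21.16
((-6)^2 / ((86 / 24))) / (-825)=-144 / 11825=-0.01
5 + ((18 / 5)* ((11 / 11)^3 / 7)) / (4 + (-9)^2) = 5.01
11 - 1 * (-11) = 22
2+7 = 9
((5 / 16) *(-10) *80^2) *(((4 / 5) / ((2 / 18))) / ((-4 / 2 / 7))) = 504000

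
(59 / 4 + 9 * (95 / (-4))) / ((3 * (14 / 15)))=-995 / 14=-71.07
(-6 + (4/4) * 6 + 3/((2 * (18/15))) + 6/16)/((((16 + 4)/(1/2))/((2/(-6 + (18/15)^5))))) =-8125/351168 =-0.02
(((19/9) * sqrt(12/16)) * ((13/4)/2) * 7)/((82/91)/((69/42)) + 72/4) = 516971 * sqrt(3)/798624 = 1.12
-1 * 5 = -5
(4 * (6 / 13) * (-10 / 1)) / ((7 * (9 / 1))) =-80 / 273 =-0.29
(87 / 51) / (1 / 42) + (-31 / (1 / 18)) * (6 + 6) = -112614 / 17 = -6624.35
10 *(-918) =-9180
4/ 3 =1.33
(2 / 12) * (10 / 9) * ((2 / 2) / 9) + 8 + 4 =2921 / 243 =12.02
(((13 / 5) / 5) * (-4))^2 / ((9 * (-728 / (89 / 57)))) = -2314 / 2244375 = -0.00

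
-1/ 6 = -0.17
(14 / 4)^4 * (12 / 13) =7203 / 52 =138.52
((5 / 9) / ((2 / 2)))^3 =125 / 729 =0.17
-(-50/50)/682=1/682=0.00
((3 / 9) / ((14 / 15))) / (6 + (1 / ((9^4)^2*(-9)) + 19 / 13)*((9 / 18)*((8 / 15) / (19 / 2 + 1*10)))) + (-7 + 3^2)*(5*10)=24846370422305825 / 248316387582116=100.06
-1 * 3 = -3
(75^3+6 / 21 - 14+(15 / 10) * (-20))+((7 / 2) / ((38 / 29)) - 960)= 223904945 / 532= 420873.96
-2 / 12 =-1 / 6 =-0.17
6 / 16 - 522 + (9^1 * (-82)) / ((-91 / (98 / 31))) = -1599063 / 3224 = -495.99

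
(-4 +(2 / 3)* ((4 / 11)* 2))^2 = 13456 / 1089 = 12.36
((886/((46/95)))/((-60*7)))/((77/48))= -33668/12397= -2.72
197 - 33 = 164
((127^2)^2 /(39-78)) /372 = -260144641 /14508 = -17931.12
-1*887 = -887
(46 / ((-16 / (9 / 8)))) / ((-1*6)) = 69 / 128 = 0.54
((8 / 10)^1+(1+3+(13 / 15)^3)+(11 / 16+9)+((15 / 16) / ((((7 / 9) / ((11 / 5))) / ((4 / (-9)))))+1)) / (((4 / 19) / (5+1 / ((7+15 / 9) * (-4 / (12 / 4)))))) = 349.15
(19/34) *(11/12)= 209/408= 0.51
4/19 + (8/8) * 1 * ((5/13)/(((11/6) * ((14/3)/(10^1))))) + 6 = 126668/19019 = 6.66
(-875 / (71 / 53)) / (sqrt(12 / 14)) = -46375 * sqrt(42) / 426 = -705.50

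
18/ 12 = 3/ 2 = 1.50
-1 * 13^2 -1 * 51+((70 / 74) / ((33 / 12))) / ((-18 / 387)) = -92550 / 407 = -227.40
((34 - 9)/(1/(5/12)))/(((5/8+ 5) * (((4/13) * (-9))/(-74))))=12025/243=49.49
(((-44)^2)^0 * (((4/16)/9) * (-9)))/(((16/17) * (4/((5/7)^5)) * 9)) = -53125/38723328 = -0.00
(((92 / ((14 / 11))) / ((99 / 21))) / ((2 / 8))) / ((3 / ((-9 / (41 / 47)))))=-8648 / 41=-210.93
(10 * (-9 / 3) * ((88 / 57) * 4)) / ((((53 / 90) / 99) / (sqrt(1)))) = -31145.18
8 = 8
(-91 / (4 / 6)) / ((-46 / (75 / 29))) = 20475 / 2668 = 7.67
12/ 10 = 6/ 5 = 1.20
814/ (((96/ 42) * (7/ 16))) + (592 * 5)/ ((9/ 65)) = 199726/ 9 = 22191.78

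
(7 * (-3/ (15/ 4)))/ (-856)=7/ 1070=0.01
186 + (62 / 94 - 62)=5859 / 47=124.66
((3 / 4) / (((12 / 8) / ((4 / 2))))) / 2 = 1 / 2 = 0.50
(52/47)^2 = 1.22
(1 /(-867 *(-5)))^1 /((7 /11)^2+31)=121 /16473000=0.00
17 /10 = 1.70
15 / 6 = 5 / 2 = 2.50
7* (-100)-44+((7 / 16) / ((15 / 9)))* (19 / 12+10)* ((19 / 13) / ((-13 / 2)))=-20136247 / 27040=-744.68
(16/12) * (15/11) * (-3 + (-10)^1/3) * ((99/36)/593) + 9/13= 14776/23127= 0.64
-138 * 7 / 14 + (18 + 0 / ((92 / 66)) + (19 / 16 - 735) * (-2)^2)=-11945 / 4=-2986.25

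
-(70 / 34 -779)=13208 / 17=776.94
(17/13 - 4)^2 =1225/169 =7.25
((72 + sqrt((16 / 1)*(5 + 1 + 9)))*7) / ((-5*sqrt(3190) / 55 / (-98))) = 1372*sqrt(3190)*(sqrt(15) + 18) / 145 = 11689.33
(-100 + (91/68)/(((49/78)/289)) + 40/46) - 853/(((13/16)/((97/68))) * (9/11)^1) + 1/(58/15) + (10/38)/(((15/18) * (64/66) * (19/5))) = -70456324138625/53639638416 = -1313.51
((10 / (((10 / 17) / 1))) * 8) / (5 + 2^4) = 136 / 21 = 6.48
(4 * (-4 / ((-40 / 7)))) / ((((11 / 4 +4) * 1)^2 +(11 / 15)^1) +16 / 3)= 672 / 12391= 0.05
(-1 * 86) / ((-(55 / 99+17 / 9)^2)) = 3483 / 242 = 14.39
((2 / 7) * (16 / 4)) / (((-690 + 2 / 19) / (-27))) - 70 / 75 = -305756 / 344085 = -0.89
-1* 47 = -47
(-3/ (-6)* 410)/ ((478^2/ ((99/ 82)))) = 495/ 456968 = 0.00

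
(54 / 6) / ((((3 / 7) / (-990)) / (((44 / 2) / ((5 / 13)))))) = -1189188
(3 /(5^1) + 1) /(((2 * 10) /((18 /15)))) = 12 /125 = 0.10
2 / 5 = 0.40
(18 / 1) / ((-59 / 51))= -918 / 59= -15.56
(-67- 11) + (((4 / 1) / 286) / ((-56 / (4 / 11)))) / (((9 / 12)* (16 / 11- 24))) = -14522507 / 186186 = -78.00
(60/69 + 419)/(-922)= -9657/21206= -0.46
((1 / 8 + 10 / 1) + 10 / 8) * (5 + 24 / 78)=483 / 8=60.38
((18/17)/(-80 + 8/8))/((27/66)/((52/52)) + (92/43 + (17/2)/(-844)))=-0.01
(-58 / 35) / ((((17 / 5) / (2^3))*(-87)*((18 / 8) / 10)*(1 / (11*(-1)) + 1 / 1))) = 704 / 3213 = 0.22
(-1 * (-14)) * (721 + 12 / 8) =10115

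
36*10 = 360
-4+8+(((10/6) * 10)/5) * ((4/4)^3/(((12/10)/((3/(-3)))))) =11/9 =1.22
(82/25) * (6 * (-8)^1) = -3936/25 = -157.44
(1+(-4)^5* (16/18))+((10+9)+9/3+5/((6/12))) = -7895/9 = -877.22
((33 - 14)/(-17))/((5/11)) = -209/85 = -2.46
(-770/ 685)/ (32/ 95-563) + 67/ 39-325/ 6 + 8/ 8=-29386302653/ 571198758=-51.45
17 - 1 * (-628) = 645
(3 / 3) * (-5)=-5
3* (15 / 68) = 0.66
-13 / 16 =-0.81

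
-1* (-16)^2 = -256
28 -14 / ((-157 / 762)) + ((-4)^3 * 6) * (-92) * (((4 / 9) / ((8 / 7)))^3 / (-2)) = -35973784 / 38151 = -942.93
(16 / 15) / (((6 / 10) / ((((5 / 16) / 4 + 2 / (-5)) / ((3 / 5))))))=-103 / 108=-0.95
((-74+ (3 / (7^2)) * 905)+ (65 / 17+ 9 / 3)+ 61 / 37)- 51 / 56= -2719737 / 246568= -11.03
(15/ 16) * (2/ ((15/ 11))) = 11/ 8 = 1.38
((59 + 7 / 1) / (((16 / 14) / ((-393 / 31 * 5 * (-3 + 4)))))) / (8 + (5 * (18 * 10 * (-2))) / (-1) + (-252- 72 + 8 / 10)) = -2269575 / 920576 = -2.47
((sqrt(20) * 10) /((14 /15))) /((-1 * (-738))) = 25 * sqrt(5) /861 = 0.06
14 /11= 1.27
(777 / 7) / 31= 111 / 31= 3.58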